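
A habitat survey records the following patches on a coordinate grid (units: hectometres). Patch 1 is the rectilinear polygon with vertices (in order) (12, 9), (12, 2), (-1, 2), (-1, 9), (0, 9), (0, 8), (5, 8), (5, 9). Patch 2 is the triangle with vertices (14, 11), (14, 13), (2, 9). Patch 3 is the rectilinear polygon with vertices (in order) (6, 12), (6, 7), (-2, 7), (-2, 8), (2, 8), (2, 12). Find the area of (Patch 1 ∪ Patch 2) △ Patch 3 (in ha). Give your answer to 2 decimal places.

103.33

|Patch 1 ∪ Patch 2| = 98.
|(Patch 1 ∪ Patch 2) ∩ Patch 3| = 9.3333.
|(Patch 1 ∪ Patch 2) △ Patch 3| = 98 + 24 − 18.6667 = 103.33.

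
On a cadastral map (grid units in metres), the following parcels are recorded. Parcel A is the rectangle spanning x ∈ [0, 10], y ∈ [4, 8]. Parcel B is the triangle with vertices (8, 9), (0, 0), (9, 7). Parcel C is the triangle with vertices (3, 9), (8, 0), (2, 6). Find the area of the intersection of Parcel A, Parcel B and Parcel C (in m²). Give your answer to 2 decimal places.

The intersection is the polygon with vertices (5.143,4), (4,4), (3.765,4.235), (4.923,5.538), (5.586,4.345).
By the shoelace formula its area is 1.55.

1.55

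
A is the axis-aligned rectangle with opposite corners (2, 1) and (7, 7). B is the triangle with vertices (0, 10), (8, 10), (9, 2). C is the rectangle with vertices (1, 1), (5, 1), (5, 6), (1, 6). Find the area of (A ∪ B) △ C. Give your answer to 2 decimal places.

|A ∪ B| = 56.1597.
|(A ∪ B) ∩ C| = 15.
|(A ∪ B) △ C| = 56.1597 + 20 − 30 = 46.16.

46.16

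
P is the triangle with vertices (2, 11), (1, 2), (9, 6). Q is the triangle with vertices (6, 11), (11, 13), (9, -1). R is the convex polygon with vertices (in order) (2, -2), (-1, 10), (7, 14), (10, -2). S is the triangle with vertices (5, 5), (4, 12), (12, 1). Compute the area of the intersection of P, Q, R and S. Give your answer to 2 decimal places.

The intersection is the polygon with vertices (6.87,7.522), (7.676,6.946), (8.533,5.767), (7.444,5.222).
By the shoelace formula its area is 1.64.

1.64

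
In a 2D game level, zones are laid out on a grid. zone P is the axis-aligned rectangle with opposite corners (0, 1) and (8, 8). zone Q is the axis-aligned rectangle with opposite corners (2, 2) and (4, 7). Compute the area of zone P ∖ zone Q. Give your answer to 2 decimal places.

|zone P∩zone Q|: x∈[2,4], y∈[2,7] → 2·5 = 10.
|zone P| = 56.
|zone P ∖ zone Q| = |zone P| − |zone P∩zone Q| = 56 − 10 = 46.00.

46.00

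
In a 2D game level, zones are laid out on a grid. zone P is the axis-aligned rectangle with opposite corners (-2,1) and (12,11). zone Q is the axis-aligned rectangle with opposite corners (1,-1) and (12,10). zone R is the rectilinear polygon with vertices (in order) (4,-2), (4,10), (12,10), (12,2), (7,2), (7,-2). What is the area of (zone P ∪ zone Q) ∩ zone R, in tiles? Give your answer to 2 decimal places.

The region (zone P ∪ zone Q) ∩ zone R is the polygon with vertices (4,-1), (4,10), (12,10), (12,2), (7,2), (7,-1).
By the shoelace formula its area is 73.00.

73.00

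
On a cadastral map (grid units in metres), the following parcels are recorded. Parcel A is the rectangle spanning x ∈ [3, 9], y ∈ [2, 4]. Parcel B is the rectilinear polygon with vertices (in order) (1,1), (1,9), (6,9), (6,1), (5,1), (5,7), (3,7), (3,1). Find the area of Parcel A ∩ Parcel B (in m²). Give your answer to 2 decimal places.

2.00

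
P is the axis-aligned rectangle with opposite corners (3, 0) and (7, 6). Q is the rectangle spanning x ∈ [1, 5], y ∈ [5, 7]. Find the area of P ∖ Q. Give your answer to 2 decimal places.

22.00

|P∩Q|: x∈[3,5], y∈[5,6] → 2·1 = 2.
|P| = 24.
|P ∖ Q| = |P| − |P∩Q| = 24 − 2 = 22.00.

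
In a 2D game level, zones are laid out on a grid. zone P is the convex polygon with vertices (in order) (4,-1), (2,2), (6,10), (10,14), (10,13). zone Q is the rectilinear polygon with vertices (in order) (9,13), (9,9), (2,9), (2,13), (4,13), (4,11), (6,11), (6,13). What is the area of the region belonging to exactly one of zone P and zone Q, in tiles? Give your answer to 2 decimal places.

|zone P| = 35, |zone Q| = 24, |zone P∩zone Q| = 7.1548.
|zone P △ zone Q| = |zone P| + |zone Q| − 2·|zone P∩zone Q| = 35 + 24 − 14.3095 = 44.69.

44.69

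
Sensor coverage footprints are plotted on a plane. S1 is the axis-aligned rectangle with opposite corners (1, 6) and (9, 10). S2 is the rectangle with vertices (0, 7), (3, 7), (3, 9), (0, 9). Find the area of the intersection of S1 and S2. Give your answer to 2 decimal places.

|S1∩S2|: x∈[1,3], y∈[7,9] → 2·2 = 4.

4.00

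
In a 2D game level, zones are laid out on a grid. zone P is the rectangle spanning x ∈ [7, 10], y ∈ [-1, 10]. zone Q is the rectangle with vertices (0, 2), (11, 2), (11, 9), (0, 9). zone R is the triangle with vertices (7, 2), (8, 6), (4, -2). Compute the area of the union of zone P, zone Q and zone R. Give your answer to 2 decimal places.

91.00

By inclusion–exclusion:
Individual areas: |zone P| = 33, |zone Q| = 77, |zone R| = 4.
|zone P∩zone Q|: x∈[7,10], y∈[2,9] → 3·7 = 21.
|zone P∩zone R| = 1.
|zone Q∩zone R| = 2.
|zone P∩zone Q∩zone R| = 1.
|zone P ∪ zone Q ∪ zone R| = 114 − 24 + 1 = 91.00.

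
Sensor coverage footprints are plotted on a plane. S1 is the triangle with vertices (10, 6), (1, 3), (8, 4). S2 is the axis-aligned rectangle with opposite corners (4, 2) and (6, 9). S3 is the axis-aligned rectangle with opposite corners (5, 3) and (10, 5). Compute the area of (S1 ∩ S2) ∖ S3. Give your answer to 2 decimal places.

0.67

|S1 ∩ S2| = 1.5238.
|(S1 ∩ S2) ∩ S3| = 0.8571.
|(S1 ∩ S2) ∖ S3| = 1.5238 − 0.8571 = 0.67.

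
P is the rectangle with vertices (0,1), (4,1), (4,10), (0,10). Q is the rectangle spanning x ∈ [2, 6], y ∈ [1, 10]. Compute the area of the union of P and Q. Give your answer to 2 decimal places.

54.00

By inclusion–exclusion:
Individual areas: |P| = 36, |Q| = 36.
|P∩Q|: x∈[2,4], y∈[1,10] → 2·9 = 18.
|P ∪ Q| = 72 − 18 = 54.00.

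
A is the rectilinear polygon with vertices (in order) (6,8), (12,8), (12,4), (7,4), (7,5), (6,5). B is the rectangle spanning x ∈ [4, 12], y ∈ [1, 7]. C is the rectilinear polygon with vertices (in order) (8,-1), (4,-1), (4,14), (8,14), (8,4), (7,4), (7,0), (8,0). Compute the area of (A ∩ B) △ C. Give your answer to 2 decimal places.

|A ∩ B| = 17.
|(A ∩ B) ∩ C| = 5.
|(A ∩ B) △ C| = 17 + 56 − 10 = 63.00.

63.00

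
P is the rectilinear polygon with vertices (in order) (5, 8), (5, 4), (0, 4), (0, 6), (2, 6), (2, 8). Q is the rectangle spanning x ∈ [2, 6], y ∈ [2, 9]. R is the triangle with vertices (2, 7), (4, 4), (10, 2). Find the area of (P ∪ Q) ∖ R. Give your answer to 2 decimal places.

|P ∪ Q| = 32.
|(P ∪ Q) ∩ R| = 4.6667.
|(P ∪ Q) ∖ R| = 32 − 4.6667 = 27.33.

27.33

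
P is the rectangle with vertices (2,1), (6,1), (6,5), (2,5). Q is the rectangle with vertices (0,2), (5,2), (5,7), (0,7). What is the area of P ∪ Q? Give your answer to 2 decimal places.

32.00

By inclusion–exclusion:
Individual areas: |P| = 16, |Q| = 25.
|P∩Q|: x∈[2,5], y∈[2,5] → 3·3 = 9.
|P ∪ Q| = 41 − 9 = 32.00.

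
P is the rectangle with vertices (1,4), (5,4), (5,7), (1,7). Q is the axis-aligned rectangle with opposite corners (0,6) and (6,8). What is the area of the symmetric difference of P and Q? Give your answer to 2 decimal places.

16.00

|P∩Q|: x∈[1,5], y∈[6,7] → 4·1 = 4.
|P △ Q| = |P| + |Q| − 2·|P∩Q| = 12 + 12 − 8 = 16.00.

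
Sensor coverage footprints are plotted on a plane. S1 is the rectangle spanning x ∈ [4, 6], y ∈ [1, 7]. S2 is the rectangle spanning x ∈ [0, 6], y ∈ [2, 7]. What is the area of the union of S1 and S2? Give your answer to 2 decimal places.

32.00

By inclusion–exclusion:
Individual areas: |S1| = 12, |S2| = 30.
|S1∩S2|: x∈[4,6], y∈[2,7] → 2·5 = 10.
|S1 ∪ S2| = 42 − 10 = 32.00.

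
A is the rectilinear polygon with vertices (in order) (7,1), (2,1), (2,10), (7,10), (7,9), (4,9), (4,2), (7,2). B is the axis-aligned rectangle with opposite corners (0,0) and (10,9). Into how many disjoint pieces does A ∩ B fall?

A ∩ B is a single connected region.

1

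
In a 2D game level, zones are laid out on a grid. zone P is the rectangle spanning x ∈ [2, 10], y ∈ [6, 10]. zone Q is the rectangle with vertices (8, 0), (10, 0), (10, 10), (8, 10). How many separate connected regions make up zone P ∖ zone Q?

zone P ∖ zone Q is a single connected region.

1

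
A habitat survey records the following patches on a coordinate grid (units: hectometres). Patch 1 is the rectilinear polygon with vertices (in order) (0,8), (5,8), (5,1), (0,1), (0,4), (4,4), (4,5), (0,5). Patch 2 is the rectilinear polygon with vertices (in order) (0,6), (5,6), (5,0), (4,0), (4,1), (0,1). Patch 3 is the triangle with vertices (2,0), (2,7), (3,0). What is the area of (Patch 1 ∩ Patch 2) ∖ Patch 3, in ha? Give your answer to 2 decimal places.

|Patch 1 ∩ Patch 2| = 21.
|(Patch 1 ∩ Patch 2) ∩ Patch 3| = 2.1429.
|(Patch 1 ∩ Patch 2) ∖ Patch 3| = 21 − 2.1429 = 18.86.

18.86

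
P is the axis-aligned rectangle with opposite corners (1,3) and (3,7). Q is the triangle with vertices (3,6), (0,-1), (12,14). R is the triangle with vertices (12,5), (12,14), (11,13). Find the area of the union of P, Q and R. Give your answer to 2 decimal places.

By inclusion–exclusion:
Individual areas: |P| = 8, |Q| = 19.5, |R| = 4.5.
|P∩Q| = 1.9286.
|P∩R| = 0.
|Q∩R| = 0.1216.
|P∩Q∩R| = 0.
|P ∪ Q ∪ R| = 32 − 2.0502 + 0 = 29.95.

29.95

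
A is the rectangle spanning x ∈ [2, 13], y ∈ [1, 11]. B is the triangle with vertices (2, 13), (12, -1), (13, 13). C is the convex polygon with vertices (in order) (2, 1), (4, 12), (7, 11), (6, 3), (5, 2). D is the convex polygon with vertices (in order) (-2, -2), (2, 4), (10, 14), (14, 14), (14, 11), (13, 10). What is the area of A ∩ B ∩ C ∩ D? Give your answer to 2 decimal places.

The intersection is the polygon with vertices (6.468,6.745), (5.396,8.245), (6.889,10.111).
By the shoelace formula its area is 2.12.

2.12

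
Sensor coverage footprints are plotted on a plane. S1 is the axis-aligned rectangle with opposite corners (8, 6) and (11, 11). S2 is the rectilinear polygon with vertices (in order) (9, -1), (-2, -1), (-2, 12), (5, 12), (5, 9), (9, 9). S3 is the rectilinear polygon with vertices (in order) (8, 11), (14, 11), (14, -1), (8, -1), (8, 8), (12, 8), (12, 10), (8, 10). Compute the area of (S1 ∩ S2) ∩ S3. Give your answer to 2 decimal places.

2.00

The region (S1 ∩ S2) ∩ S3 is the polygon with vertices (8,8), (9,8), (9,6), (8,6).
By the shoelace formula its area is 2.00.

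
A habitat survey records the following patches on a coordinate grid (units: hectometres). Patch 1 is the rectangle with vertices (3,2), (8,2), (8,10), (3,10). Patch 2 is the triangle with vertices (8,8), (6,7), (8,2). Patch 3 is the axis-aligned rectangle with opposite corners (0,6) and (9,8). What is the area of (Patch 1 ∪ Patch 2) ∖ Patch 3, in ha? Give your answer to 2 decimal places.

30.00

|Patch 1 ∪ Patch 2| = 40.
|(Patch 1 ∪ Patch 2) ∩ Patch 3| = 10.
|(Patch 1 ∪ Patch 2) ∖ Patch 3| = 40 − 10 = 30.00.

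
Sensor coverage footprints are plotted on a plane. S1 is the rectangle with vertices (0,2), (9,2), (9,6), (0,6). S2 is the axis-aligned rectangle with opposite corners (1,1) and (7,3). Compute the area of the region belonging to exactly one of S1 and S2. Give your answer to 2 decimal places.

|S1∩S2|: x∈[1,7], y∈[2,3] → 6·1 = 6.
|S1 △ S2| = |S1| + |S2| − 2·|S1∩S2| = 36 + 12 − 12 = 36.00.

36.00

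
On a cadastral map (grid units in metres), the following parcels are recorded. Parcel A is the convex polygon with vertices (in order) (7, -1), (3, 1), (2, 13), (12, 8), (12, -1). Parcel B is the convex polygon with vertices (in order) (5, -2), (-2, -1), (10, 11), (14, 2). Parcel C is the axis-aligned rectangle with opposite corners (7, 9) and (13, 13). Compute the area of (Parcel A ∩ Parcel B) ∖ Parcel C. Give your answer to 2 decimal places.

67.19

|Parcel A ∩ Parcel B| = 67.8561.
|(Parcel A ∩ Parcel B) ∩ Parcel C| = 0.6667.
|(Parcel A ∩ Parcel B) ∖ Parcel C| = 67.8561 − 0.6667 = 67.19.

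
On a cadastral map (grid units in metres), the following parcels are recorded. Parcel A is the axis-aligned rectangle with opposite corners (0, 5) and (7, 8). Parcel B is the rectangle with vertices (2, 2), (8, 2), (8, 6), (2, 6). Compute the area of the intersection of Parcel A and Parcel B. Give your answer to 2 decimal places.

5.00

|Parcel A∩Parcel B|: x∈[2,7], y∈[5,6] → 5·1 = 5.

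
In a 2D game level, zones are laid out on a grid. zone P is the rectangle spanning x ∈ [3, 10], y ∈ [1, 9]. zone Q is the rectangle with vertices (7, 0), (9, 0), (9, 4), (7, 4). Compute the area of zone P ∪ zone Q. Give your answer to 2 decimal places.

58.00

By inclusion–exclusion:
Individual areas: |zone P| = 56, |zone Q| = 8.
|zone P∩zone Q|: x∈[7,9], y∈[1,4] → 2·3 = 6.
|zone P ∪ zone Q| = 64 − 6 = 58.00.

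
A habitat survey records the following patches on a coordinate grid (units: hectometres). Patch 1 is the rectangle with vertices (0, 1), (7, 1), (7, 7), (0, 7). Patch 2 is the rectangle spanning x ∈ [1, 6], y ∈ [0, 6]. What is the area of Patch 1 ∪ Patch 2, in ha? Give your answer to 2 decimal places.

47.00

By inclusion–exclusion:
Individual areas: |Patch 1| = 42, |Patch 2| = 30.
|Patch 1∩Patch 2|: x∈[1,6], y∈[1,6] → 5·5 = 25.
|Patch 1 ∪ Patch 2| = 72 − 25 = 47.00.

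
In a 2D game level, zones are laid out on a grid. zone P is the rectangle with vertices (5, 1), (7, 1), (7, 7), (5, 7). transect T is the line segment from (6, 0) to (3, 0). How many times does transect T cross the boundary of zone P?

0

The segment lies entirely outside zone P and never meets its boundary.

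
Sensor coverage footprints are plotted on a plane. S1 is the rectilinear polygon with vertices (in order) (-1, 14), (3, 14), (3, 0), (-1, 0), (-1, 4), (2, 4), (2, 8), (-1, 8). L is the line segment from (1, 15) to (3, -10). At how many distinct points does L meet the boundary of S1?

The segment meets the boundary at (2.2,0), (1.88,4), (1.08,14), (1.56,8).

4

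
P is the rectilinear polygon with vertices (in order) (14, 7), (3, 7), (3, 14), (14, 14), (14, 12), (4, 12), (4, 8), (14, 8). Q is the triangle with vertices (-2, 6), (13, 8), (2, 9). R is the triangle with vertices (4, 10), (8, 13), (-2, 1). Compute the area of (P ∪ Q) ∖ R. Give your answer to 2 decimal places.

|P ∪ Q| = 48.3864.
|(P ∪ Q) ∩ R| = 3.2256.
|(P ∪ Q) ∖ R| = 48.3864 − 3.2256 = 45.16.

45.16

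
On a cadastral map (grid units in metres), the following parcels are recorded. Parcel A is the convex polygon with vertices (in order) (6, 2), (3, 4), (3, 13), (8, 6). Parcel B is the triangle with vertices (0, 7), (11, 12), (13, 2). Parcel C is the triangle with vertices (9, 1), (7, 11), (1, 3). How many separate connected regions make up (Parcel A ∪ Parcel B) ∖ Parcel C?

(Parcel A ∪ Parcel B) ∖ Parcel C splits into 2 disjoint pieces (area 13.7101, area 34.65).

2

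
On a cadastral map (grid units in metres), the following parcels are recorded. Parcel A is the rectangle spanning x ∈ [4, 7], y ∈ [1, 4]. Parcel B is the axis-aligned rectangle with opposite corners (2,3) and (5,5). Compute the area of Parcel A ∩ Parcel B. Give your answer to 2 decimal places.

1.00

|Parcel A∩Parcel B|: x∈[4,5], y∈[3,4] → 1·1 = 1.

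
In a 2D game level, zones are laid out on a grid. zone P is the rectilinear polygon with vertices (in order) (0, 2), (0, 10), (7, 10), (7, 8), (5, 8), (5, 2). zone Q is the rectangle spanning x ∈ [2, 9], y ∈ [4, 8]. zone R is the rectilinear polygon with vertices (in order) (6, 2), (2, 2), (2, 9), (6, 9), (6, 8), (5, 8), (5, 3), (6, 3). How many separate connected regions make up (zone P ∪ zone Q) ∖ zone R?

(zone P ∪ zone Q) ∖ zone R is a single connected region.

1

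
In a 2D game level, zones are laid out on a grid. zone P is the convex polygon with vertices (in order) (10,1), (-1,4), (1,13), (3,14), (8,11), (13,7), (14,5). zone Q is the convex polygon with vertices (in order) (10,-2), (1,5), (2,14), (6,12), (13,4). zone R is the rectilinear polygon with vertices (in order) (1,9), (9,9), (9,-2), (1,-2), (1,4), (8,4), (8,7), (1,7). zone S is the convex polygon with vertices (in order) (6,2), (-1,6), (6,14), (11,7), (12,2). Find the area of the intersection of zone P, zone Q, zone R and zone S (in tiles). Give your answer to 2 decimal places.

27.70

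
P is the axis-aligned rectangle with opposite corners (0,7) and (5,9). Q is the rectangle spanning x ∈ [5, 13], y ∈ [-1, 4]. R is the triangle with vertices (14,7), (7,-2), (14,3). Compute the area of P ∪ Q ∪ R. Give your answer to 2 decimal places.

By inclusion–exclusion:
Individual areas: |P| = 10, |Q| = 40, |R| = 14.
|P∩Q| = 0 (no overlap).
|P∩R| = 0.
|Q∩R| = 8.8317.
|P∩Q∩R| = 0.
|P ∪ Q ∪ R| = 64 − 8.8317 + 0 = 55.17.

55.17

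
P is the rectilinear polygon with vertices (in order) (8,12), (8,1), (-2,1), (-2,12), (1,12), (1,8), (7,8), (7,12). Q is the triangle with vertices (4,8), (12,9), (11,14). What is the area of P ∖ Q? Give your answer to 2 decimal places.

83.44

|P| = 86, |P∩Q| = 2.5625.
|P ∖ Q| = |P| − |P∩Q| = 86 − 2.5625 = 83.44.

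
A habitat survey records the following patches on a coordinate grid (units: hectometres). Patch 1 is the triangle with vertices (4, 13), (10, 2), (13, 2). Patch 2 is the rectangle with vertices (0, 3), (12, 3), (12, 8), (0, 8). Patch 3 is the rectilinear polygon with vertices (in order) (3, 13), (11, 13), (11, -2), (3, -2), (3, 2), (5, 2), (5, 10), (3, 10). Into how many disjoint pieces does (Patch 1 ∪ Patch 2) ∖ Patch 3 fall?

(Patch 1 ∪ Patch 2) ∖ Patch 3 splits into 2 disjoint pieces (area 6.6111, area 25).

2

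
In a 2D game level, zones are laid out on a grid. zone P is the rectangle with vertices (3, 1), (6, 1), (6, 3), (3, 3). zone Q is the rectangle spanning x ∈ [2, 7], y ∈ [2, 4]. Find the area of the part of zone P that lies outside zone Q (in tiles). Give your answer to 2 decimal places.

|zone P∩zone Q|: x∈[3,6], y∈[2,3] → 3·1 = 3.
|zone P| = 6.
|zone P ∖ zone Q| = |zone P| − |zone P∩zone Q| = 6 − 3 = 3.00.

3.00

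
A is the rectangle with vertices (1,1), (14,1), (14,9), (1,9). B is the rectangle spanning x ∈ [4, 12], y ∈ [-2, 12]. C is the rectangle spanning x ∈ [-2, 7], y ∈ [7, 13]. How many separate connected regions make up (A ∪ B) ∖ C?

1

(A ∪ B) ∖ C is a single connected region.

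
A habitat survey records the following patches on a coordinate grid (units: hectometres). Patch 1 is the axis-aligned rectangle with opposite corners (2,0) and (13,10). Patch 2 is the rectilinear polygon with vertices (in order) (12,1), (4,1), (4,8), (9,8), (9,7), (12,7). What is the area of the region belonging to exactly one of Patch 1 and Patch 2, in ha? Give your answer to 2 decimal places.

|Patch 1| = 110, |Patch 2| = 53, |Patch 1∩Patch 2| = 53.
|Patch 1 △ Patch 2| = |Patch 1| + |Patch 2| − 2·|Patch 1∩Patch 2| = 110 + 53 − 106 = 57.00.

57.00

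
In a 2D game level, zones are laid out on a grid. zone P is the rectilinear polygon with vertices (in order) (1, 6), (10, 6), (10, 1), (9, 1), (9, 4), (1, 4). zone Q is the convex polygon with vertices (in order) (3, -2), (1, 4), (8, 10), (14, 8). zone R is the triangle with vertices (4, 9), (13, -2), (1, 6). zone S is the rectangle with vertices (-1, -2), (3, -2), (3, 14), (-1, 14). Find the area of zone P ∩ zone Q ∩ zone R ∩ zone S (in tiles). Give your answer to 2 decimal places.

0.36

The intersection is the polygon with vertices (2.312,5.125), (3,5.714), (3,4.667).
By the shoelace formula its area is 0.36.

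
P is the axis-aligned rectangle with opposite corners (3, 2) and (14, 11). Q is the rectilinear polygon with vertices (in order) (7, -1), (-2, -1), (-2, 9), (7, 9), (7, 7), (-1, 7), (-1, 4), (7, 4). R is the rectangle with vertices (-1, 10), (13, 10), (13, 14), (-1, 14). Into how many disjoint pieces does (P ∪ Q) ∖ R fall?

1

(P ∪ Q) ∖ R is a single connected region.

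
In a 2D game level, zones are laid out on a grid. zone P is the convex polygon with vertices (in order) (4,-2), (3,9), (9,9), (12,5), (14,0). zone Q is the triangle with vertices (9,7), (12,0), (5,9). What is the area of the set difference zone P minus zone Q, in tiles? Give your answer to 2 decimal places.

|zone P| = 86.5, |zone P∩zone Q| = 11.
|zone P ∖ zone Q| = |zone P| − |zone P∩zone Q| = 86.5 − 11 = 75.50.

75.50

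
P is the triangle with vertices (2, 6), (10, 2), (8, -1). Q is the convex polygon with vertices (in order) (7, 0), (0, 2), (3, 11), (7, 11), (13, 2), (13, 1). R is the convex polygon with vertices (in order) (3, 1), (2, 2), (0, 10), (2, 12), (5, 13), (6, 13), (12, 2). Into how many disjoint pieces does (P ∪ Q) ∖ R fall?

(P ∪ Q) ∖ R splits into 2 disjoint pieces (area 15.3858, area 4.2286).

2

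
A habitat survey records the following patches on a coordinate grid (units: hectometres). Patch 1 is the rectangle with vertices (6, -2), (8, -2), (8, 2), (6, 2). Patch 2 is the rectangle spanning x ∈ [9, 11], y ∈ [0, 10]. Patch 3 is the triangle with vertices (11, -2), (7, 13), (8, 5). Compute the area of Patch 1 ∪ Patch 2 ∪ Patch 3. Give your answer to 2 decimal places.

By inclusion–exclusion:
Individual areas: |Patch 1| = 8, |Patch 2| = 20, |Patch 3| = 8.5.
|Patch 1∩Patch 2| = 0 (no overlap).
|Patch 1∩Patch 3| = 0.
|Patch 2∩Patch 3| = 2.5095.
|Patch 1∩Patch 2∩Patch 3| = 0.
|Patch 1 ∪ Patch 2 ∪ Patch 3| = 36.5 − 2.5095 + 0 = 33.99.

33.99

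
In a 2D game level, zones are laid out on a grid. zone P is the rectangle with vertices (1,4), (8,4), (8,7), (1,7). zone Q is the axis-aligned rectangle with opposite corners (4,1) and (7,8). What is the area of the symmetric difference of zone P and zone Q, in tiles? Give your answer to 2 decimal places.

|zone P∩zone Q|: x∈[4,7], y∈[4,7] → 3·3 = 9.
|zone P △ zone Q| = |zone P| + |zone Q| − 2·|zone P∩zone Q| = 21 + 21 − 18 = 24.00.

24.00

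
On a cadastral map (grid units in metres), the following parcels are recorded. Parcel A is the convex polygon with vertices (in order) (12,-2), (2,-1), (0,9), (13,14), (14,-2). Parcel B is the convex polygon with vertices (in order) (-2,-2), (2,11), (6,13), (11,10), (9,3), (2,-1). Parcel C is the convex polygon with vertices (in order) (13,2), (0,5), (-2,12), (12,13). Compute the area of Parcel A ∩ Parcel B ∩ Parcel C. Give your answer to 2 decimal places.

64.33

The intersection is the polygon with vertices (1.571,9.604), (7.719,11.969), (11,10), (9,3), (8.904,2.945), (0.839,4.806), (0.545,6.273).
By the shoelace formula its area is 64.33.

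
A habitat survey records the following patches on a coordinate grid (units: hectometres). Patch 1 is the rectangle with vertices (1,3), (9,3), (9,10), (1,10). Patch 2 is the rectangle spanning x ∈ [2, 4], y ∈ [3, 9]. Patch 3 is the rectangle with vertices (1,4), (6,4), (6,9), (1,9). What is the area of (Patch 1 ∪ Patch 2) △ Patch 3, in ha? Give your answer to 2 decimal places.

|Patch 1 ∪ Patch 2| = 56.
|(Patch 1 ∪ Patch 2) ∩ Patch 3| = 25.
|(Patch 1 ∪ Patch 2) △ Patch 3| = 56 + 25 − 50 = 31.00.

31.00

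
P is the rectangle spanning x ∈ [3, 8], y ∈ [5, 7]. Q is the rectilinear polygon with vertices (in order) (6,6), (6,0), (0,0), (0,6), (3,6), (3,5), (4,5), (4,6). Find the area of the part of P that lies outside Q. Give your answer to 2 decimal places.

8.00

|P| = 10, |P∩Q| = 2.
|P ∖ Q| = |P| − |P∩Q| = 10 − 2 = 8.00.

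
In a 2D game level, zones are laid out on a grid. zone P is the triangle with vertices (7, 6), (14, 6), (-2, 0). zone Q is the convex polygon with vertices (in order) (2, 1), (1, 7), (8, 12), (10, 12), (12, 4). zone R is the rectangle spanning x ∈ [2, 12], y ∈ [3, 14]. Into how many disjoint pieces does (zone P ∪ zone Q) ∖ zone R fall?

(zone P ∪ zone Q) ∖ zone R splits into 2 disjoint pieces (area 0.75, area 12.1684).

2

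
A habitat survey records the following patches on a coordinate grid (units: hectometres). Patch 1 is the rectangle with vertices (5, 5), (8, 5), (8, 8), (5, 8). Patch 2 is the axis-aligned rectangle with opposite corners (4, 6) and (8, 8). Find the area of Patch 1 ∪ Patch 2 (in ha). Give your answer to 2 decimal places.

11.00

By inclusion–exclusion:
Individual areas: |Patch 1| = 9, |Patch 2| = 8.
|Patch 1∩Patch 2|: x∈[5,8], y∈[6,8] → 3·2 = 6.
|Patch 1 ∪ Patch 2| = 17 − 6 = 11.00.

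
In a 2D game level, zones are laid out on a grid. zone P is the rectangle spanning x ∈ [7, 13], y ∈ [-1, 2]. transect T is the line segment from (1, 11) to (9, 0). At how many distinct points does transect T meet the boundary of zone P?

The segment meets the boundary at (7.545,2).

1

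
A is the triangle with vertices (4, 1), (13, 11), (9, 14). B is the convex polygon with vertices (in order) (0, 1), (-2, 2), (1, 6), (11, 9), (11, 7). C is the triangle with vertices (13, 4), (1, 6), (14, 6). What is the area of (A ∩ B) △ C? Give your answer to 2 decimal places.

19.57

|A ∩ B| = 10.8111.
|(A ∩ B) ∩ C| = 2.1209.
|(A ∩ B) △ C| = 10.8111 + 13 − 4.2419 = 19.57.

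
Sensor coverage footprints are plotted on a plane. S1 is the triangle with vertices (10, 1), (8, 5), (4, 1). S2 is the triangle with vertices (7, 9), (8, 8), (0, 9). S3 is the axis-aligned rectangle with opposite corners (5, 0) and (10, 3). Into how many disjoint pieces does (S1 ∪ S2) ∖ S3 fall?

3

(S1 ∪ S2) ∖ S3 splits into 3 disjoint pieces (area 3, area 0.5, area 3.5).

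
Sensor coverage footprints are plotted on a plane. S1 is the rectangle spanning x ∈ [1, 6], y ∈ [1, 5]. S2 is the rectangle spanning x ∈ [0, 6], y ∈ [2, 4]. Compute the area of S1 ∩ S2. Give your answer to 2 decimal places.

10.00

|S1∩S2|: x∈[1,6], y∈[2,4] → 5·2 = 10.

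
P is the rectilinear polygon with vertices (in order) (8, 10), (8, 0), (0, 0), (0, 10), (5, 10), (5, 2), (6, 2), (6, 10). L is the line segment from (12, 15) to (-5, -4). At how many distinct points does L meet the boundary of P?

The segment meets the boundary at (0,1.588), (5,7.176), (6,8.294), (7.526,10).

4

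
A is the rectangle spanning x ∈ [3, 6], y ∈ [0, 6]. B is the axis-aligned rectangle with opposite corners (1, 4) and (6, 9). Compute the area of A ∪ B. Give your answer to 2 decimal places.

By inclusion–exclusion:
Individual areas: |A| = 18, |B| = 25.
|A∩B|: x∈[3,6], y∈[4,6] → 3·2 = 6.
|A ∪ B| = 43 − 6 = 37.00.

37.00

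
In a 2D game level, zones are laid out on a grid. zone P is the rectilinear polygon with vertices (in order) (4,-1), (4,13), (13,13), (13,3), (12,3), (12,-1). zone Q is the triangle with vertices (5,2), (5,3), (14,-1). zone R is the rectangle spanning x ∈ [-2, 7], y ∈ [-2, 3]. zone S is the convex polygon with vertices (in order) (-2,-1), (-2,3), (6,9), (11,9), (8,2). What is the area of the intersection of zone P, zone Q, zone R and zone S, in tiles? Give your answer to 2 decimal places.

The intersection is the polygon with vertices (5,3), (7,2.111), (7,1.7), (6.421,1.526), (5,2).
By the shoelace formula its area is 1.67.

1.67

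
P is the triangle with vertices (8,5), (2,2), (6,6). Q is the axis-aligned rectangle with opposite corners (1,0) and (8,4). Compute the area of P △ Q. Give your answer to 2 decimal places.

|P| = 6, |Q| = 28, |P∩Q| = 2.
|P △ Q| = |P| + |Q| − 2·|P∩Q| = 6 + 28 − 4 = 30.00.

30.00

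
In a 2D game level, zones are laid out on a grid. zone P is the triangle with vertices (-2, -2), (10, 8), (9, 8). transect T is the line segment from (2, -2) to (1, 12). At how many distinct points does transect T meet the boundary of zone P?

2

The segment meets the boundary at (1.756,1.415), (1.775,1.146).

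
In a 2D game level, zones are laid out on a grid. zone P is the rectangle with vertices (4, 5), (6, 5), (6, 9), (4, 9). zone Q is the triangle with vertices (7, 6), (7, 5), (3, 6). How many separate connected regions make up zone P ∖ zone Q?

2

zone P ∖ zone Q splits into 2 disjoint pieces (area 1, area 6).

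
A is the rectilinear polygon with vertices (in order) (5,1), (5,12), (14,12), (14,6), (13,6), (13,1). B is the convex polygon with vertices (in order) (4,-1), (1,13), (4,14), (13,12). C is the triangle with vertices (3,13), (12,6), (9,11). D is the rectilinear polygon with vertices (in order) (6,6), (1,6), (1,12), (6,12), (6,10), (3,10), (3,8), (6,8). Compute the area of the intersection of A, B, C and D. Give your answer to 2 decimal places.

0.94

The intersection is the polygon with vertices (5,11.444), (5,12), (6,12), (6,10.667).
By the shoelace formula its area is 0.94.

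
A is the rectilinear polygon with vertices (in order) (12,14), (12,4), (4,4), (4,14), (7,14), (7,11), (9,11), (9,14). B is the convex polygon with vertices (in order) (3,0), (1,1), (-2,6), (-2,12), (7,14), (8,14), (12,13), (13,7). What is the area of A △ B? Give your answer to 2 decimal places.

|A| = 74, |B| = 148.5, |A∩B| = 67.3464.
|A △ B| = |A| + |B| − 2·|A∩B| = 74 + 148.5 − 134.6929 = 87.81.

87.81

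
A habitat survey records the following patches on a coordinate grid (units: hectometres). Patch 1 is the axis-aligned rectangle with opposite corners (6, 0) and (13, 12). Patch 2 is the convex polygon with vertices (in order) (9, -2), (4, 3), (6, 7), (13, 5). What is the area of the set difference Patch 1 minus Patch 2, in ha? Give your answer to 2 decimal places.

49.64

|Patch 1| = 84, |Patch 1∩Patch 2| = 34.3571.
|Patch 1 ∖ Patch 2| = |Patch 1| − |Patch 1∩Patch 2| = 84 − 34.3571 = 49.64.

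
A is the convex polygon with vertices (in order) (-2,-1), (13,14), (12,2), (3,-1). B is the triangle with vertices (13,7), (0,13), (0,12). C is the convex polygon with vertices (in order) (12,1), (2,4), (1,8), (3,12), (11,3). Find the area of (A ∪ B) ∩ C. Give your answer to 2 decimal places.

26.29

|A ∪ B| = 95.5809.
|(A ∪ B) ∩ C| = 26.29.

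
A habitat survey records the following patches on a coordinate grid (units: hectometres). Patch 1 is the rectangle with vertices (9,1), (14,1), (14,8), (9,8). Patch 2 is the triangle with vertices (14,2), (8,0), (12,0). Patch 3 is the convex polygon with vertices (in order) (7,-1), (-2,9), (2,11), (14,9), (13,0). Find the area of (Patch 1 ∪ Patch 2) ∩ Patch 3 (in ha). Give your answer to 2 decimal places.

34.50

The region (Patch 1 ∪ Patch 2) ∩ Patch 3 is the polygon with vertices (13,1), (12,0), (8,0), (11,1), (9,1), (9,8), (13.889,8), (13.111,1).
By the shoelace formula its area is 34.50.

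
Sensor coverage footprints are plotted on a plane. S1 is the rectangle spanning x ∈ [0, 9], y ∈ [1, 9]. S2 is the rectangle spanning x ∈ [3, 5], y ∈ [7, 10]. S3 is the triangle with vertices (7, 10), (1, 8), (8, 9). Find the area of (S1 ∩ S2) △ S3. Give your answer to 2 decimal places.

6.05

|S1 ∩ S2| = 4.
|(S1 ∩ S2) ∩ S3| = 0.9762.
|(S1 ∩ S2) △ S3| = 4 + 4 − 1.9524 = 6.05.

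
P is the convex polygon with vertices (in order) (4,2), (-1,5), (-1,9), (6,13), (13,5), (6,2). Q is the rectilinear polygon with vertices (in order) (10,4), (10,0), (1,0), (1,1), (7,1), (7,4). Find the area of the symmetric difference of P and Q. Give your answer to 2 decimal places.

106.43

|P| = 94, |Q| = 18, |P∩Q| = 2.7857.
|P △ Q| = |P| + |Q| − 2·|P∩Q| = 94 + 18 − 5.5714 = 106.43.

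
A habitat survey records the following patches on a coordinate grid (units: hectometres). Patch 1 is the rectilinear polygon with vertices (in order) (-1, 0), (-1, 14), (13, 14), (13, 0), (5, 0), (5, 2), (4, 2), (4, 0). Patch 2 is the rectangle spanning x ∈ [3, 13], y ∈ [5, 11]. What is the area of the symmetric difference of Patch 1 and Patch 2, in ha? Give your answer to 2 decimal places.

134.00

|Patch 1| = 194, |Patch 2| = 60, |Patch 1∩Patch 2| = 60.
|Patch 1 △ Patch 2| = |Patch 1| + |Patch 2| − 2·|Patch 1∩Patch 2| = 194 + 60 − 120 = 134.00.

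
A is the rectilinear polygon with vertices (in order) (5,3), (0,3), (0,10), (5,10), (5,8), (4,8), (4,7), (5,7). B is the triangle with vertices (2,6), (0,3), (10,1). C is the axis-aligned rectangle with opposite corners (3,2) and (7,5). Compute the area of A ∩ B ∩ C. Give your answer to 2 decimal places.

The intersection is the polygon with vertices (5,4.125), (5,3), (3,3), (3,5), (3.6,5).
By the shoelace formula its area is 3.39.

3.39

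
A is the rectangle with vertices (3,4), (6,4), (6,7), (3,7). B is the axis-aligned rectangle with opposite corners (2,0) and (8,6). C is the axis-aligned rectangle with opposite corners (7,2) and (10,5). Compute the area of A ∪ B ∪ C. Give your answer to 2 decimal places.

By inclusion–exclusion:
Individual areas: |A| = 9, |B| = 36, |C| = 9.
|A∩B|: x∈[3,6], y∈[4,6] → 3·2 = 6.
|A∩C| = 0 (no overlap).
|B∩C|: x∈[7,8], y∈[2,5] → 1·3 = 3.
|A∩B∩C| = 0.
|A ∪ B ∪ C| = 54 − 9 + 0 = 45.00.

45.00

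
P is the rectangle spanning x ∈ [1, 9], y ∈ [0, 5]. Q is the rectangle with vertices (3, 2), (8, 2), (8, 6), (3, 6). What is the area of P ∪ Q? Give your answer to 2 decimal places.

45.00

By inclusion–exclusion:
Individual areas: |P| = 40, |Q| = 20.
|P∩Q|: x∈[3,8], y∈[2,5] → 5·3 = 15.
|P ∪ Q| = 60 − 15 = 45.00.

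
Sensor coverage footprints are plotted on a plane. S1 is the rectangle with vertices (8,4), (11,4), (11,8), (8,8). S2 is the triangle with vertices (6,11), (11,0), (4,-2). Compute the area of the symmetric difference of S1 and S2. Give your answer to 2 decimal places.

|S1| = 12, |S2| = 43.5, |S1∩S2| = 1.5364.
|S1 △ S2| = |S1| + |S2| − 2·|S1∩S2| = 12 + 43.5 − 3.0727 = 52.43.

52.43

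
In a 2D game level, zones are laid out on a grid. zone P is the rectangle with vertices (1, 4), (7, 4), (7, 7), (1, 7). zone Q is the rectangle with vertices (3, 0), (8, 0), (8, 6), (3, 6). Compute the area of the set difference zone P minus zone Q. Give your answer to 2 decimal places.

10.00

|zone P∩zone Q|: x∈[3,7], y∈[4,6] → 4·2 = 8.
|zone P| = 18.
|zone P ∖ zone Q| = |zone P| − |zone P∩zone Q| = 18 − 8 = 10.00.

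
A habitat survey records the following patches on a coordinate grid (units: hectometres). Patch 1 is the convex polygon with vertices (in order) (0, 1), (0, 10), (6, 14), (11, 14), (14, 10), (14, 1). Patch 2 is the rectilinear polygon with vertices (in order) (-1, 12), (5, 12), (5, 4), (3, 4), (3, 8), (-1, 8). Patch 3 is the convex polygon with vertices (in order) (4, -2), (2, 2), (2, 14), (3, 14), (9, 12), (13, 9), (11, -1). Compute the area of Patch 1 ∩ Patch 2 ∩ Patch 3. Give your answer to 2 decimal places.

19.67

The intersection is the polygon with vertices (3,12), (5,12), (5,4), (3,4), (3,8), (2,8), (2,11.333).
By the shoelace formula its area is 19.67.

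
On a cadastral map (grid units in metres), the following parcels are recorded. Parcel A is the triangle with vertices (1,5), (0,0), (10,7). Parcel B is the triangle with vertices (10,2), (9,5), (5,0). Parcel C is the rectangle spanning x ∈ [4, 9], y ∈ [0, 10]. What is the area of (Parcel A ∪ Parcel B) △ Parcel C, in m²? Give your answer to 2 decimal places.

|Parcel A ∪ Parcel B| = 30.
|(Parcel A ∪ Parcel B) ∩ Parcel C| = 15.1611.
|(Parcel A ∪ Parcel B) △ Parcel C| = 30 + 50 − 30.3222 = 49.68.

49.68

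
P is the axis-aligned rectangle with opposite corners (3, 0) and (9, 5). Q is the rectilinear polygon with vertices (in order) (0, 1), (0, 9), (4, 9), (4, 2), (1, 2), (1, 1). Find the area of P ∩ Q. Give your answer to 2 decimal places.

The intersection is the polygon with vertices (3,5), (4,5), (4,2), (3,2).
By the shoelace formula its area is 3.00.

3.00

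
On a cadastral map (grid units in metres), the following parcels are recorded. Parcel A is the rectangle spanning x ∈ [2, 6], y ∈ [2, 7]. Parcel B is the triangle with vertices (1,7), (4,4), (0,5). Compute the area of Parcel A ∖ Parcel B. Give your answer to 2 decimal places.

|Parcel A| = 20, |Parcel A∩Parcel B| = 1.5.
|Parcel A ∖ Parcel B| = |Parcel A| − |Parcel A∩Parcel B| = 20 − 1.5 = 18.50.

18.50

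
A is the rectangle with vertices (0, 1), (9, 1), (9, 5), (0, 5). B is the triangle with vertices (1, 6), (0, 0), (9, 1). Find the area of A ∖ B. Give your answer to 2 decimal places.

14.80

|A| = 36, |A∩B| = 21.2.
|A ∖ B| = |A| − |A∩B| = 36 − 21.2 = 14.80.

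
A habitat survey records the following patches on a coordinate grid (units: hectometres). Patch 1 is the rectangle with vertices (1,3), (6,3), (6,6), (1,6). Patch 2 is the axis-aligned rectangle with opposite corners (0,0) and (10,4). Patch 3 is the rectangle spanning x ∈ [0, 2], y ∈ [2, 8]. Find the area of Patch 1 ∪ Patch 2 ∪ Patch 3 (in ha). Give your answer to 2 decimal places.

56.00

By inclusion–exclusion:
Individual areas: |Patch 1| = 15, |Patch 2| = 40, |Patch 3| = 12.
|Patch 1∩Patch 2|: x∈[1,6], y∈[3,4] → 5·1 = 5.
|Patch 1∩Patch 3|: x∈[1,2], y∈[3,6] → 1·3 = 3.
|Patch 2∩Patch 3|: x∈[0,2], y∈[2,4] → 2·2 = 4.
|Patch 1∩Patch 2∩Patch 3| = 1.
|Patch 1 ∪ Patch 2 ∪ Patch 3| = 67 − 12 + 1 = 56.00.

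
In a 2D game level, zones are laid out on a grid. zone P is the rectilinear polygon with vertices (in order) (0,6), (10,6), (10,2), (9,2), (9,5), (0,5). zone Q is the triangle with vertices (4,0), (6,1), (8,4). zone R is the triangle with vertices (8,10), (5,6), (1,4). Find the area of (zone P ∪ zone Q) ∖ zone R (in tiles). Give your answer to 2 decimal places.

|zone P ∪ zone Q| = 15.
|(zone P ∪ zone Q) ∩ zone R| = 1.25.
|(zone P ∪ zone Q) ∖ zone R| = 15 − 1.25 = 13.75.

13.75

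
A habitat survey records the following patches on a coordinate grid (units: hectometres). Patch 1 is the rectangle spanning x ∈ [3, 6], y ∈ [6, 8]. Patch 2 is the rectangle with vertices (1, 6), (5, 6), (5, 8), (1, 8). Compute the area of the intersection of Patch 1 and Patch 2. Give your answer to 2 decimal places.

|Patch 1∩Patch 2|: x∈[3,5], y∈[6,8] → 2·2 = 4.

4.00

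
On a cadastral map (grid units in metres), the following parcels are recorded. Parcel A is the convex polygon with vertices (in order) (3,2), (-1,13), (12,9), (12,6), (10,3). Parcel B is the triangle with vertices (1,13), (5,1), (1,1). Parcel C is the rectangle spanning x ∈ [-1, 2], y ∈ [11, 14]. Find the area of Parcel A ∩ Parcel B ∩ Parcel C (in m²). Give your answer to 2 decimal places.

The intersection is the polygon with vertices (1,12.385), (1.229,12.314), (1.667,11), (1,11).
By the shoelace formula its area is 0.60.

0.60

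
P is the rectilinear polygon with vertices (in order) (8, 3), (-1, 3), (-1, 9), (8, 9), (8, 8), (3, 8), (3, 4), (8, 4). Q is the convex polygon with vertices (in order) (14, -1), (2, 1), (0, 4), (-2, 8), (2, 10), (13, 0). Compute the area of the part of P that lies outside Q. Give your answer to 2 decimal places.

6.93

|P| = 34, |P∩Q| = 27.0667.
|P ∖ Q| = |P| − |P∩Q| = 34 − 27.0667 = 6.93.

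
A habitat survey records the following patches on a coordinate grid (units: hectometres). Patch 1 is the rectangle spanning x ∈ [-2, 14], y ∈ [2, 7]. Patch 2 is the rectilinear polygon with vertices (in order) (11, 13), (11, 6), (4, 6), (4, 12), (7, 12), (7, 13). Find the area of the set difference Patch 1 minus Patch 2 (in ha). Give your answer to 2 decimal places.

73.00

|Patch 1| = 80, |Patch 1∩Patch 2| = 7.
|Patch 1 ∖ Patch 2| = |Patch 1| − |Patch 1∩Patch 2| = 80 − 7 = 73.00.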